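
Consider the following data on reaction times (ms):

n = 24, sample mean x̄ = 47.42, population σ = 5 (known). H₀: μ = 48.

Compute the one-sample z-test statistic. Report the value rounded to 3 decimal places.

SE = σ/√n = 5/√24 = 1.0206
z = (x̄−μ₀)/SE = (47.42−48)/1.0206 = -0.5683

test statistic = -0.568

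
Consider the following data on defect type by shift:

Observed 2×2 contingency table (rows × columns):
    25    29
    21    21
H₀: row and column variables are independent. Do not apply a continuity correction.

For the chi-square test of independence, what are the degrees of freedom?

degrees of freedom = 1

df = (r−1)(c−1) = (2−1)·(2−1) = 1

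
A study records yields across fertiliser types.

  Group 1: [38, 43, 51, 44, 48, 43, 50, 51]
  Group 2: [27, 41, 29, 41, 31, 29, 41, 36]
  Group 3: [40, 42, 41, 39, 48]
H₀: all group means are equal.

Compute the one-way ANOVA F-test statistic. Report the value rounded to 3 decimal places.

Group means [46.00, 34.38, 42.00], grand mean 40.619
SSB = Σnᵢ(x̄ᵢ−x̄)² = 553.077; SSW = ΣΣ(x−x̄ᵢ)² = 463.875
MSB = 553.077/2 = 276.5387; MSW = 463.875/18 = 25.7708
F = MSB/MSW = 10.7307
df = (2, 18)

test statistic = 10.731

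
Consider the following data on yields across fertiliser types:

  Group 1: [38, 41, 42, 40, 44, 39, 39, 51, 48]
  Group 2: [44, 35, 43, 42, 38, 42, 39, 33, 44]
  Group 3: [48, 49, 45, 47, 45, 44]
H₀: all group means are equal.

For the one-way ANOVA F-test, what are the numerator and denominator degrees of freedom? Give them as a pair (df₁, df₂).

k = 3 groups, N = 24 total
df = (k−1, N−k) = (3−1, 24−3) = (2, 21)

degrees of freedom = [2, 21]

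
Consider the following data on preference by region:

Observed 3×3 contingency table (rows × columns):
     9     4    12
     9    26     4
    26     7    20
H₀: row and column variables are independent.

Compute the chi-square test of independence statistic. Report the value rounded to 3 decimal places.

Row totals [25, 39, 53], col totals [44, 37, 36], n=117
χ² = (9−9.40)²/9.40 + (4−7.91)²/7.91 + (12−7.69)²/7.69 + (9−14.67)²/14.67 + (26−12.33)²/12.33 + (4−12.00)²/12.00 + (26−19.93)²/19.93 + (7−16.76)²/16.76 + (20−16.31)²/16.31 = 35.3939
df = 4

test statistic = 35.394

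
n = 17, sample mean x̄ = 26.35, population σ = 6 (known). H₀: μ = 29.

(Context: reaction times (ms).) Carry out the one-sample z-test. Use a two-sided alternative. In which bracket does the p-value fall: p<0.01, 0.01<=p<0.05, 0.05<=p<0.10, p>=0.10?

p-value bracket: 0.05<=p<0.10

SE = σ/√n = 6/√17 = 1.4552
z = (x̄−μ₀)/SE = (26.35−29)/1.4552 = -1.8210
p-value (two-sided) = 0.06860
→ bracket: 0.05<=p<0.10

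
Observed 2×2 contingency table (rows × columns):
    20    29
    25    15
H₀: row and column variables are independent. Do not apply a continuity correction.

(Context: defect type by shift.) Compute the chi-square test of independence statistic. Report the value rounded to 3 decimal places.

test statistic = 4.142

Row totals [49, 40], col totals [45, 44], n=89
χ² = (20−24.78)²/24.78 + (29−24.22)²/24.22 + (25−20.22)²/20.22 + (15−19.78)²/19.78 = 4.1423
df = 1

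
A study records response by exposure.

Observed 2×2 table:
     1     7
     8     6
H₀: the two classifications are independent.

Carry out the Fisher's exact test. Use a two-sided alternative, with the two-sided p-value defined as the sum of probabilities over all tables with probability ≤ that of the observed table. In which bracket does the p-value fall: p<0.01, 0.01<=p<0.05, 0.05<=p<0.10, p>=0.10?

p-value bracket: 0.05<=p<0.10

Margins: r₁=8, r₂=14, c₁=9, c₂=13, n=22
p_obs = C(8,1)·C(14,8)/C(22,9); sum pmf over tables with pmf ≤ p_obs
p-value (two-sided) = 0.07430
→ bracket: 0.05<=p<0.10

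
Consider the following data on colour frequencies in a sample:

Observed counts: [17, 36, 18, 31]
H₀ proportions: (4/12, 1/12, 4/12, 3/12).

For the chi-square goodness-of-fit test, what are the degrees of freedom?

df = k − 1 = 4 − 1 = 3

degrees of freedom = 3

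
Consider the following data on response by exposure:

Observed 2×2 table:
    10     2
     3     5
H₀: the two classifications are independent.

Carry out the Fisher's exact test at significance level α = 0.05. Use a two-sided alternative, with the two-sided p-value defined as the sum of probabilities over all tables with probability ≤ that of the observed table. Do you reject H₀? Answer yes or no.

reject H₀: no

Margins: r₁=12, r₂=8, c₁=13, c₂=7, n=20
p_obs = C(12,10)·C(8,3)/C(20,13); sum pmf over tables with pmf ≤ p_obs
p-value (two-sided) = 0.06233
At α=0.05: p ≥ α → fail to reject H₀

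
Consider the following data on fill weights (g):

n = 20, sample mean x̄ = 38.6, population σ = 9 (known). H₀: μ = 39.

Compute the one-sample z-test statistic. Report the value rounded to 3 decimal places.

SE = σ/√n = 9/√20 = 2.0125
z = (x̄−μ₀)/SE = (38.6−39)/2.0125 = -0.1988

test statistic = -0.199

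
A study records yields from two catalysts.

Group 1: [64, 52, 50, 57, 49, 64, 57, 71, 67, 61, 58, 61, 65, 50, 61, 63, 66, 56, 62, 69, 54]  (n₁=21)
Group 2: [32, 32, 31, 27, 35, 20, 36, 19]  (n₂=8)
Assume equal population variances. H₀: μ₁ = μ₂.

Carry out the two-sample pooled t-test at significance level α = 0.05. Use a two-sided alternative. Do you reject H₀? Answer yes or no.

x̄₁=59.857, s₁=6.398, n₁=21
x̄₂=29.000, s₂=6.459, n₂=8
s_p² = [20·6.398² + 7·6.459²]/27 = 41.1323
SE = √(s_p²·(1/21+1/8)) = 2.6646
t = (59.857−29.000)/2.6646 = 11.5803
df = 27
p-value (two-sided) = 0.00000
At α=0.05: p < α → reject H₀

reject H₀: yes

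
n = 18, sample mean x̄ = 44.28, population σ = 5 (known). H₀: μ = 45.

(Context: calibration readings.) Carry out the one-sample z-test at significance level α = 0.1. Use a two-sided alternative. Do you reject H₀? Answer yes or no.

reject H₀: no

SE = σ/√n = 5/√18 = 1.1785
z = (x̄−μ₀)/SE = (44.28−45)/1.1785 = -0.6109
p-value (two-sided) = 0.54124
At α=0.1: p ≥ α → fail to reject H₀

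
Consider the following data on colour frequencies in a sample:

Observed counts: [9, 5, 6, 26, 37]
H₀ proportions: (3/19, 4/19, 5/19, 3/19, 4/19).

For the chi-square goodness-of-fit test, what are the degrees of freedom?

df = k − 1 = 5 − 1 = 4

degrees of freedom = 4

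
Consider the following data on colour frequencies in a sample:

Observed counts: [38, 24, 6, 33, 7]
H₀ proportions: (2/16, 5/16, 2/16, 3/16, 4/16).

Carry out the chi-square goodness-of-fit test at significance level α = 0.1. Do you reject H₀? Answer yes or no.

n = 108; E_i = n·p_i = [13.50, 33.75, 13.50, 20.25, 27.00]
χ² = (38−13.50)²/13.50 + (24−33.75)²/33.75 + (6−13.50)²/13.50 + (33−20.25)²/20.25 + (7−27.00)²/27.00 = 74.2889
df = 4
p-value (upper-tail) = 0.00000
At α=0.1: p < α → reject H₀

reject H₀: yes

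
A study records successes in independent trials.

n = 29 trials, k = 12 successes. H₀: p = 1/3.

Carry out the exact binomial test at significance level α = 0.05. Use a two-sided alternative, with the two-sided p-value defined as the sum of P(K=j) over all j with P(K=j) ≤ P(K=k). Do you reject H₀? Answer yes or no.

Exact binomial: n=29, k=12, p₀=1/3=0.3333
P(X=j) = C(n,j)·p₀^j·(1−p₀)^(n−j); p = Σ P(X=j) over j with P(X=j) ≤ P(X=12)
p-value (two-sided) = 0.43066
At α=0.05: p ≥ α → fail to reject H₀

reject H₀: no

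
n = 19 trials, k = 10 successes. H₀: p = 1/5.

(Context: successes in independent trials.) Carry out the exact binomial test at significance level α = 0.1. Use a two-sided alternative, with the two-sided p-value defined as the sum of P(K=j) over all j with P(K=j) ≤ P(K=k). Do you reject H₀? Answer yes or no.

Exact binomial: n=19, k=10, p₀=1/5=0.2000
P(X=j) = C(n,j)·p₀^j·(1−p₀)^(n−j); p = Σ P(X=j) over j with P(X=j) ≤ P(X=10)
p-value (two-sided) = 0.00158
At α=0.1: p < α → reject H₀

reject H₀: yes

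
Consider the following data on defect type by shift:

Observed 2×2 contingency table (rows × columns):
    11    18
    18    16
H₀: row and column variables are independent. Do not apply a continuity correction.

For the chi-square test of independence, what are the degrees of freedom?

df = (r−1)(c−1) = (2−1)·(2−1) = 1

degrees of freedom = 1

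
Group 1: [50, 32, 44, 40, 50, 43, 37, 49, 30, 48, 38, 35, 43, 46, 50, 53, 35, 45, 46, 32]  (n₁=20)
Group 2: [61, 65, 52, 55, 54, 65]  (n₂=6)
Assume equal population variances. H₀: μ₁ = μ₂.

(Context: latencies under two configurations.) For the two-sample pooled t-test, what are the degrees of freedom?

df = n₁ + n₂ − 2 = 20 + 6 − 2 = 24

degrees of freedom = 24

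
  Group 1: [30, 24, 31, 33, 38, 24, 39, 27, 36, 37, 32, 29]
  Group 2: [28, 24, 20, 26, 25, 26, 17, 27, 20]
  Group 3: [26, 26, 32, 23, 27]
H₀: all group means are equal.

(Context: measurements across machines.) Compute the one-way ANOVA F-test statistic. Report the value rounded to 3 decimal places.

test statistic = 8.635

Group means [31.67, 23.67, 26.80], grand mean 27.962
SSB = Σnᵢ(x̄ᵢ−x̄)² = 337.495; SSW = ΣΣ(x−x̄ᵢ)² = 449.467
MSB = 337.495/2 = 168.7474; MSW = 449.467/23 = 19.5420
F = MSB/MSW = 8.6351
df = (2, 23)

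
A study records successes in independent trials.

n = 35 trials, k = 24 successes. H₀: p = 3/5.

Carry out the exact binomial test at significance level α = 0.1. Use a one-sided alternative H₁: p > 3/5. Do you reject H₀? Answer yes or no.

Exact binomial: n=35, k=24, p₀=3/5=0.6000
P(X≥24) from Σ C(n,i)·p₀^i·(1−p₀)^(n−i)
p-value (one-sided, H₁ greater) = 0.19517
At α=0.1: p ≥ α → fail to reject H₀

reject H₀: no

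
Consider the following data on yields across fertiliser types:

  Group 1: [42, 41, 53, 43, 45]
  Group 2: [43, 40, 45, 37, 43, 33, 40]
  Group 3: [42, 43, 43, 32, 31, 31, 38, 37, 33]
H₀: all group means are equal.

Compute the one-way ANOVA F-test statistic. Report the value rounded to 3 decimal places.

test statistic = 4.775

Group means [44.80, 40.14, 36.67], grand mean 39.762
SSB = Σnᵢ(x̄ᵢ−x̄)² = 214.152; SSW = ΣΣ(x−x̄ᵢ)² = 403.657
MSB = 214.152/2 = 107.0762; MSW = 403.657/18 = 22.4254
F = MSB/MSW = 4.7748
df = (2, 18)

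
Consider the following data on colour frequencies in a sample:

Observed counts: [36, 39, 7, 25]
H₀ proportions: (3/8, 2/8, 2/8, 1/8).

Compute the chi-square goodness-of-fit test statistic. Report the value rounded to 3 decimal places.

n = 107; E_i = n·p_i = [40.12, 26.75, 26.75, 13.38]
χ² = (36−40.12)²/40.12 + (39−26.75)²/26.75 + (7−26.75)²/26.75 + (25−13.38)²/13.38 = 30.7196
df = 3

test statistic = 30.720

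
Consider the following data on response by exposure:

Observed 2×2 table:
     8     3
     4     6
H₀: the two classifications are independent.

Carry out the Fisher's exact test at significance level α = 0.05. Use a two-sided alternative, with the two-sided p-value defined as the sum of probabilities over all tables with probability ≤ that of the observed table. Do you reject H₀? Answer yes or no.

Margins: r₁=11, r₂=10, c₁=12, c₂=9, n=21
p_obs = C(11,8)·C(10,4)/C(21,12); sum pmf over tables with pmf ≤ p_obs
p-value (two-sided) = 0.19838
At α=0.05: p ≥ α → fail to reject H₀

reject H₀: no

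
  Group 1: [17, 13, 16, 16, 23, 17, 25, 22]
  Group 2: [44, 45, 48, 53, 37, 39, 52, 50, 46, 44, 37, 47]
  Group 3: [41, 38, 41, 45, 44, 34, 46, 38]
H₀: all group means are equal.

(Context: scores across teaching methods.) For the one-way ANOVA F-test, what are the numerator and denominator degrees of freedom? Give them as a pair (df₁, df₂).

k = 3 groups, N = 28 total
df = (k−1, N−k) = (3−1, 28−3) = (2, 25)

degrees of freedom = [2, 25]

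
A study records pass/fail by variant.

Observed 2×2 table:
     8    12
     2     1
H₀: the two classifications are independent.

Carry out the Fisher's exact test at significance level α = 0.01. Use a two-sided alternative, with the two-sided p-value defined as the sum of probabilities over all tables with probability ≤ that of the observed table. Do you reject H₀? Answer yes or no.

reject H₀: no

Margins: r₁=20, r₂=3, c₁=10, c₂=13, n=23
p_obs = C(20,8)·C(3,2)/C(23,10); sum pmf over tables with pmf ≤ p_obs
p-value (two-sided) = 0.55957
At α=0.01: p ≥ α → fail to reject H₀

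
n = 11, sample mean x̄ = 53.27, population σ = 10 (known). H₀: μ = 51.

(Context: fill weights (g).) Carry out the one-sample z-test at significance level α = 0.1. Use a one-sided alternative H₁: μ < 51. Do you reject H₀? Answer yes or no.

SE = σ/√n = 10/√11 = 3.0151
z = (x̄−μ₀)/SE = (53.27−51)/3.0151 = 0.7529
p-value (one-sided, H₁ less) = 0.77424
At α=0.1: p ≥ α → fail to reject H₀

reject H₀: no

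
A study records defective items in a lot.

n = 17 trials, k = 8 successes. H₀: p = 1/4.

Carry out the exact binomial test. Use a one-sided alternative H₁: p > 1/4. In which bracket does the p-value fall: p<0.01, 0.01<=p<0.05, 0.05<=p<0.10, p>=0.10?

p-value bracket: 0.01<=p<0.05

Exact binomial: n=17, k=8, p₀=1/4=0.2500
P(X≥8) from Σ C(n,i)·p₀^i·(1−p₀)^(n−i)
p-value (one-sided, H₁ greater) = 0.04024
→ bracket: 0.01<=p<0.05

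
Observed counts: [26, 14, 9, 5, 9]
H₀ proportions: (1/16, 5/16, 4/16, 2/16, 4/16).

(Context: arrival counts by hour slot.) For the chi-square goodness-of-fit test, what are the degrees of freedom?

degrees of freedom = 4

df = k − 1 = 5 − 1 = 4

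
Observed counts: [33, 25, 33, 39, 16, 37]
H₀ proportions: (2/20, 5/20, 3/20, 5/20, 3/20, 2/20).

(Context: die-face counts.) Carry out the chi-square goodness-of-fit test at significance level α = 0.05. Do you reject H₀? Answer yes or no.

reject H₀: yes

n = 183; E_i = n·p_i = [18.30, 45.75, 27.45, 45.75, 27.45, 18.30]
χ² = (33−18.30)²/18.30 + (25−45.75)²/45.75 + (33−27.45)²/27.45 + (39−45.75)²/45.75 + (16−27.45)²/27.45 + (37−18.30)²/18.30 = 47.2222
df = 5
p-value (upper-tail) = 0.00000
At α=0.05: p < α → reject H₀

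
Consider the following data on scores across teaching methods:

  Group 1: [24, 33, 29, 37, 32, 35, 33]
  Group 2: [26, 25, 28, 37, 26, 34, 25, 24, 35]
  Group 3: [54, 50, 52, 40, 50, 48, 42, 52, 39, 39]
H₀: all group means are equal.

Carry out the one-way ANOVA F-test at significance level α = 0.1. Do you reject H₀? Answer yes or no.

reject H₀: yes

Group means [31.86, 28.89, 46.60], grand mean 36.500
SSB = Σnᵢ(x̄ᵢ−x̄)² = 1692.354; SSW = ΣΣ(x−x̄ᵢ)² = 628.146
MSB = 1692.354/2 = 846.1770; MSW = 628.146/23 = 27.3107
F = MSB/MSW = 30.9834
df = (2, 23)
p-value (upper-tail) = 0.00000
At α=0.1: p < α → reject H₀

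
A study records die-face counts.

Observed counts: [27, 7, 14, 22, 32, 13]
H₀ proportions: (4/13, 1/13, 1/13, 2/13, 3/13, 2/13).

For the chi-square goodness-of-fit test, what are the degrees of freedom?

degrees of freedom = 5

df = k − 1 = 6 − 1 = 5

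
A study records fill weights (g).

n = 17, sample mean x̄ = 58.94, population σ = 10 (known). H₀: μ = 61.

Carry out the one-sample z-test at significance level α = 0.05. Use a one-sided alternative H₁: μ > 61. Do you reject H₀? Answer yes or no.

SE = σ/√n = 10/√17 = 2.4254
z = (x̄−μ₀)/SE = (58.94−61)/2.4254 = -0.8494
p-value (one-sided, H₁ greater) = 0.80216
At α=0.05: p ≥ α → fail to reject H₀

reject H₀: no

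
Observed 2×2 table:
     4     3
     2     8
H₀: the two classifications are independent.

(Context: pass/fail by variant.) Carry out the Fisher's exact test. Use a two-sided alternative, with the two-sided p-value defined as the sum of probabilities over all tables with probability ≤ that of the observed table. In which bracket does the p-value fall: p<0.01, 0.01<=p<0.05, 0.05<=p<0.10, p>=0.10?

Margins: r₁=7, r₂=10, c₁=6, c₂=11, n=17
p_obs = C(7,4)·C(10,2)/C(17,6); sum pmf over tables with pmf ≤ p_obs
p-value (two-sided) = 0.16176
→ bracket: p>=0.10

p-value bracket: p>=0.10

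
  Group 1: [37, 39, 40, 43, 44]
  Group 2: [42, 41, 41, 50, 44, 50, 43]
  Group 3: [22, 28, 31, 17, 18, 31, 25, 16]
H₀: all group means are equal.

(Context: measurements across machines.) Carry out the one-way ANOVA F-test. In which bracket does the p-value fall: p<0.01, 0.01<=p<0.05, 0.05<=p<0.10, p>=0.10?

p-value bracket: p<0.01

Group means [40.60, 44.43, 23.50], grand mean 35.100
SSB = Σnᵢ(x̄ᵢ−x̄)² = 1836.886; SSW = ΣΣ(x−x̄ᵢ)² = 392.914
MSB = 1836.886/2 = 918.4429; MSW = 392.914/17 = 23.1126
F = MSB/MSW = 39.7377
df = (2, 17)
p-value (upper-tail) = 0.00000
→ bracket: p<0.01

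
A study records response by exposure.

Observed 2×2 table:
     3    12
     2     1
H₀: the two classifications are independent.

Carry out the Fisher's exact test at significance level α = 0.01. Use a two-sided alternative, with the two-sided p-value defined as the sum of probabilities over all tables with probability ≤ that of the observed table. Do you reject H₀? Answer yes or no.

Margins: r₁=15, r₂=3, c₁=5, c₂=13, n=18
p_obs = C(15,3)·C(3,2)/C(18,5); sum pmf over tables with pmf ≤ p_obs
p-value (two-sided) = 0.17157
At α=0.01: p ≥ α → fail to reject H₀

reject H₀: no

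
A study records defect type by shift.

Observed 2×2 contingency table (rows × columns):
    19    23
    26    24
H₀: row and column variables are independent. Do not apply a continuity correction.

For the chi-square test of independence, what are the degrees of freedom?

df = (r−1)(c−1) = (2−1)·(2−1) = 1

degrees of freedom = 1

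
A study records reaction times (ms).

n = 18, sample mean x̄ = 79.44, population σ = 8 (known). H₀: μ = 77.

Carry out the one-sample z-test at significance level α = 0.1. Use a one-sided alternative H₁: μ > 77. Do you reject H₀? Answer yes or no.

reject H₀: yes

SE = σ/√n = 8/√18 = 1.8856
z = (x̄−μ₀)/SE = (79.44−77)/1.8856 = 1.2940
p-value (one-sided, H₁ greater) = 0.09783
At α=0.1: p < α → reject H₀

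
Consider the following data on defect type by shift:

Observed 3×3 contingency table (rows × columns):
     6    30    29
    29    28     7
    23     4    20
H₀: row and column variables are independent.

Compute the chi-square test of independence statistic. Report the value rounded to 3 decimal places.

Row totals [65, 64, 47], col totals [58, 62, 56], n=176
χ² = (6−21.42)²/21.42 + (30−22.90)²/22.90 + (29−20.68)²/20.68 + (29−21.09)²/21.09 + (28−22.55)²/22.55 + (7−20.36)²/20.36 + (23−15.49)²/15.49 + (4−16.56)²/16.56 + (20−14.95)²/14.95 = 44.5732
df = 4

test statistic = 44.573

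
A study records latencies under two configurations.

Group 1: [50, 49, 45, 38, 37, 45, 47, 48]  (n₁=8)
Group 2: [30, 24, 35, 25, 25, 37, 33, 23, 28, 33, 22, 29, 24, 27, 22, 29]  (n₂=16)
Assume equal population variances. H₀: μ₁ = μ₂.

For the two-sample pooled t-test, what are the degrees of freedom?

df = n₁ + n₂ − 2 = 8 + 16 − 2 = 22

degrees of freedom = 22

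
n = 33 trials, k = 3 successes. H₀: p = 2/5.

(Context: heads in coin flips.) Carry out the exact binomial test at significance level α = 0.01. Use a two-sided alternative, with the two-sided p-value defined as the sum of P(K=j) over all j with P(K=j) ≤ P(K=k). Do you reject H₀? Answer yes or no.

Exact binomial: n=33, k=3, p₀=2/5=0.4000
P(X=j) = C(n,j)·p₀^j·(1−p₀)^(n−j); p = Σ P(X=j) over j with P(X=j) ≤ P(X=3)
p-value (two-sided) = 0.00012
At α=0.01: p < α → reject H₀

reject H₀: yes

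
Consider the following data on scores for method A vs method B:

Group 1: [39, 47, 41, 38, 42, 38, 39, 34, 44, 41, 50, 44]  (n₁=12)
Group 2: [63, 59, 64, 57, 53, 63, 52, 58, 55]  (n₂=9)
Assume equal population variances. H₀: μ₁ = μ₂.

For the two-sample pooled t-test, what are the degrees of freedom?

degrees of freedom = 19

df = n₁ + n₂ − 2 = 12 + 9 − 2 = 19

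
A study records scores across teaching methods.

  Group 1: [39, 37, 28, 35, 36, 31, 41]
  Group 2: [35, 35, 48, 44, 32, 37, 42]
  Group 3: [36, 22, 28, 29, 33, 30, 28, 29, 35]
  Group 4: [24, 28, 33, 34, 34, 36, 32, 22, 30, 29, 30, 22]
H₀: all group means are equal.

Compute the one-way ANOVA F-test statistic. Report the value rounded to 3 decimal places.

Group means [35.29, 39.00, 30.00, 29.50], grand mean 32.686
SSB = Σnᵢ(x̄ᵢ−x̄)² = 513.114; SSW = ΣΣ(x−x̄ᵢ)² = 712.429
MSB = 513.114/3 = 171.0381; MSW = 712.429/31 = 22.9816
F = MSB/MSW = 7.4424
df = (3, 31)

test statistic = 7.442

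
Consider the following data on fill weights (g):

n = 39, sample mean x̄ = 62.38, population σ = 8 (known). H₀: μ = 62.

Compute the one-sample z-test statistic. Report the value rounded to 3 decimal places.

test statistic = 0.297

SE = σ/√n = 8/√39 = 1.2810
z = (x̄−μ₀)/SE = (62.38−62)/1.2810 = 0.2966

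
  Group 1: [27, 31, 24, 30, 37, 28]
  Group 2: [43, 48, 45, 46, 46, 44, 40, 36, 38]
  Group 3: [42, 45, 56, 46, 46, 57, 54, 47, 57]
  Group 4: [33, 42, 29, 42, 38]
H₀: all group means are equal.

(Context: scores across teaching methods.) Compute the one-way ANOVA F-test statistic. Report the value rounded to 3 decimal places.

test statistic = 21.389

Group means [29.50, 42.89, 50.00, 36.80], grand mean 41.276
SSB = Σnᵢ(x̄ᵢ−x̄)² = 1640.604; SSW = ΣΣ(x−x̄ᵢ)² = 639.189
MSB = 1640.604/3 = 546.8681; MSW = 639.189/25 = 25.5676
F = MSB/MSW = 21.3891
df = (3, 25)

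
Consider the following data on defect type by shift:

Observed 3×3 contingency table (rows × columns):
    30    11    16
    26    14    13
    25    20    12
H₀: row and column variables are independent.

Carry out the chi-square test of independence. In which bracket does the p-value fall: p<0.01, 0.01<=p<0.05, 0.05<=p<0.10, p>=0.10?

p-value bracket: p>=0.10

Row totals [57, 53, 57], col totals [81, 45, 41], n=167
χ² = (30−27.65)²/27.65 + (11−15.36)²/15.36 + (16−13.99)²/13.99 + (26−25.71)²/25.71 + (14−14.28)²/14.28 + (13−13.01)²/13.01 + (25−27.65)²/27.65 + (20−15.36)²/15.36 + (12−13.99)²/13.99 = 3.6737
df = 4
p-value (upper-tail) = 0.45196
→ bracket: p>=0.10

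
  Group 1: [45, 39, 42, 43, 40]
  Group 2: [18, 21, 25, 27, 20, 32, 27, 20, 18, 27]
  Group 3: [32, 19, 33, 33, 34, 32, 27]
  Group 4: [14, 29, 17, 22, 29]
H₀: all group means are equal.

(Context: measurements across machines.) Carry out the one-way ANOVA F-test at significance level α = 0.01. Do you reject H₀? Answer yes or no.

reject H₀: yes

Group means [41.80, 23.50, 30.00, 22.20], grand mean 28.333
SSB = Σnᵢ(x̄ᵢ−x̄)² = 1347.900; SSW = ΣΣ(x−x̄ᵢ)² = 584.100
MSB = 1347.900/3 = 449.3000; MSW = 584.100/23 = 25.3957
F = MSB/MSW = 17.6920
df = (3, 23)
p-value (upper-tail) = 0.00000
At α=0.01: p < α → reject H₀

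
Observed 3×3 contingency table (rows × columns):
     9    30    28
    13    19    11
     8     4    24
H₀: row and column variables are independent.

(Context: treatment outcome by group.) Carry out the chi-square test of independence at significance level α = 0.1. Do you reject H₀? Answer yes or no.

reject H₀: yes

Row totals [67, 43, 36], col totals [30, 53, 63], n=146
χ² = (9−13.77)²/13.77 + (30−24.32)²/24.32 + (28−28.91)²/28.91 + (13−8.84)²/8.84 + (19−15.61)²/15.61 + (11−18.55)²/18.55 + (8−7.40)²/7.40 + (4−13.07)²/13.07 + (24−15.53)²/15.53 = 19.7357
df = 4
p-value (upper-tail) = 0.00056
At α=0.1: p < α → reject H₀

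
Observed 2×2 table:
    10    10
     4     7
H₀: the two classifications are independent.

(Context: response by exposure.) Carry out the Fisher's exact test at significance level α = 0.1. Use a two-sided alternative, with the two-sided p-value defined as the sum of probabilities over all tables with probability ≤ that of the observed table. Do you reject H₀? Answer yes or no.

reject H₀: no

Margins: r₁=20, r₂=11, c₁=14, c₂=17, n=31
p_obs = C(20,10)·C(11,4)/C(31,14); sum pmf over tables with pmf ≤ p_obs
p-value (two-sided) = 0.70738
At α=0.1: p ≥ α → fail to reject H₀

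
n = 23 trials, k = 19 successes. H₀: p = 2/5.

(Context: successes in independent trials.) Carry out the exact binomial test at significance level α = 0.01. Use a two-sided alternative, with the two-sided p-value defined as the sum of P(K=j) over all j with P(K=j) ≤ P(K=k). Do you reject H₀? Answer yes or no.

reject H₀: yes

Exact binomial: n=23, k=19, p₀=2/5=0.4000
P(X=j) = C(n,j)·p₀^j·(1−p₀)^(n−j); p = Σ P(X=j) over j with P(X=j) ≤ P(X=19)
p-value (two-sided) = 0.00004
At α=0.01: p < α → reject H₀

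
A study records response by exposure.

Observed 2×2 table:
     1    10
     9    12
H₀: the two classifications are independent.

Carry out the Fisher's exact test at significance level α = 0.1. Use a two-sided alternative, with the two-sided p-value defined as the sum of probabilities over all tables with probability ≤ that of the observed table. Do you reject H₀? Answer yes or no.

Margins: r₁=11, r₂=21, c₁=10, c₂=22, n=32
p_obs = C(11,1)·C(21,9)/C(32,10); sum pmf over tables with pmf ≤ p_obs
p-value (two-sided) = 0.10581
At α=0.1: p ≥ α → fail to reject H₀

reject H₀: no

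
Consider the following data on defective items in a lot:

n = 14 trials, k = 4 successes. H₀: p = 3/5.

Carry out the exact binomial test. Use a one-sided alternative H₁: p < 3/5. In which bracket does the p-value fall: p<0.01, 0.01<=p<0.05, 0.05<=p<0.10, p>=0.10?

p-value bracket: 0.01<=p<0.05

Exact binomial: n=14, k=4, p₀=3/5=0.6000
P(X≤4) from Σ C(n,i)·p₀^i·(1−p₀)^(n−i)
p-value (one-sided, H₁ less) = 0.01751
→ bracket: 0.01<=p<0.05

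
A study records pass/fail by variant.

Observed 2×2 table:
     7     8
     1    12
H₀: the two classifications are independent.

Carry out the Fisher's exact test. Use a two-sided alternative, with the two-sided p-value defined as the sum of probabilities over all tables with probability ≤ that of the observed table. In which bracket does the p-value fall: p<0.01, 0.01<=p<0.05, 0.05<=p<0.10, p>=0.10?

p-value bracket: 0.01<=p<0.05

Margins: r₁=15, r₂=13, c₁=8, c₂=20, n=28
p_obs = C(15,7)·C(13,1)/C(28,8); sum pmf over tables with pmf ≤ p_obs
p-value (two-sided) = 0.03768
→ bracket: 0.01<=p<0.05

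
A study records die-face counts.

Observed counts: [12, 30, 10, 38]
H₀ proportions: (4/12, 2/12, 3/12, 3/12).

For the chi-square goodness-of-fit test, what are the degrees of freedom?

degrees of freedom = 3

df = k − 1 = 4 − 1 = 3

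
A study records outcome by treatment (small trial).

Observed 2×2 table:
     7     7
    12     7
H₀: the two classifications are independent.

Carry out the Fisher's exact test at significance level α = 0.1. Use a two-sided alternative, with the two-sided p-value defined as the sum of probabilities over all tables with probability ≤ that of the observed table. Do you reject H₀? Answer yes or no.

Margins: r₁=14, r₂=19, c₁=19, c₂=14, n=33
p_obs = C(14,7)·C(19,12)/C(33,19); sum pmf over tables with pmf ≤ p_obs
p-value (two-sided) = 0.49694
At α=0.1: p ≥ α → fail to reject H₀

reject H₀: no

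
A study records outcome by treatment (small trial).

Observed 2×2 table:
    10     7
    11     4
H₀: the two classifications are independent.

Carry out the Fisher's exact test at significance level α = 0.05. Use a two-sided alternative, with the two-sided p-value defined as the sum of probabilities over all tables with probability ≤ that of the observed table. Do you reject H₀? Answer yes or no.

Margins: r₁=17, r₂=15, c₁=21, c₂=11, n=32
p_obs = C(17,10)·C(15,11)/C(32,21); sum pmf over tables with pmf ≤ p_obs
p-value (two-sided) = 0.47191
At α=0.05: p ≥ α → fail to reject H₀

reject H₀: no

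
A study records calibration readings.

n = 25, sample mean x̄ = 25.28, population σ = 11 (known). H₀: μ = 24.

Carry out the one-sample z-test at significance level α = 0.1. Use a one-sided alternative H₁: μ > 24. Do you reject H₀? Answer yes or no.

SE = σ/√n = 11/√25 = 2.2000
z = (x̄−μ₀)/SE = (25.28−24)/2.2000 = 0.5818
p-value (one-sided, H₁ greater) = 0.28034
At α=0.1: p ≥ α → fail to reject H₀

reject H₀: no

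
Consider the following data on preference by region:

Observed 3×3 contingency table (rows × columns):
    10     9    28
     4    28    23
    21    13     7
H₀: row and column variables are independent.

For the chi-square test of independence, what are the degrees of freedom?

degrees of freedom = 4

df = (r−1)(c−1) = (3−1)·(3−1) = 4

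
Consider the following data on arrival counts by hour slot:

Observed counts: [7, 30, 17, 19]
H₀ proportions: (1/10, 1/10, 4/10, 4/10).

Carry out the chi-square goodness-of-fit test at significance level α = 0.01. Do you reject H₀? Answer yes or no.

n = 73; E_i = n·p_i = [7.30, 7.30, 29.20, 29.20]
χ² = (7−7.30)²/7.30 + (30−7.30)²/7.30 + (17−29.20)²/29.20 + (19−29.20)²/29.20 = 79.2603
df = 3
p-value (upper-tail) = 0.00000
At α=0.01: p < α → reject H₀

reject H₀: yes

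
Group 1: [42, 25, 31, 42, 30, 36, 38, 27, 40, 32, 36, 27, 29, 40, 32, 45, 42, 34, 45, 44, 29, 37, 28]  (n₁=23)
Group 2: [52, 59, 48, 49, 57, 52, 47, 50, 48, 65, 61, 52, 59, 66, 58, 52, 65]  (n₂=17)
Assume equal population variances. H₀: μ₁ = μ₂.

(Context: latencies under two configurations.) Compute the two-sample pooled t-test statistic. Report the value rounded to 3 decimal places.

test statistic = -9.776

x̄₁=35.261, s₁=6.398, n₁=23
x̄₂=55.294, s₂=6.420, n₂=17
s_p² = [22·6.398² + 16·6.420²]/38 = 41.0517
SE = √(s_p²·(1/23+1/17)) = 2.0493
t = (35.261−55.294)/2.0493 = -9.7756
df = 38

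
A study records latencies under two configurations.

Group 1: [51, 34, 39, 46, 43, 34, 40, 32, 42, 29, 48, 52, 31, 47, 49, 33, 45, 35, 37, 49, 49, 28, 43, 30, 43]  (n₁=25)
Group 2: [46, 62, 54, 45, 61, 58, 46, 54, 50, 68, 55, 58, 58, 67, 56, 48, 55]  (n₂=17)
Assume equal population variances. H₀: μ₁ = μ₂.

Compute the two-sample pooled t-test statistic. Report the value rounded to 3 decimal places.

test statistic = -6.524

x̄₁=40.360, s₁=7.571, n₁=25
x̄₂=55.353, s₂=6.901, n₂=17
s_p² = [24·7.571² + 16·6.901²]/40 = 53.4411
SE = √(s_p²·(1/25+1/17)) = 2.2981
t = (40.360−55.353)/2.2981 = -6.5241
df = 40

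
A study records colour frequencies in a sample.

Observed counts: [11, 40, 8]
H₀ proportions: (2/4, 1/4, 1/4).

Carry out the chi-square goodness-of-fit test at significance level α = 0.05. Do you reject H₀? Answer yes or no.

reject H₀: yes

n = 59; E_i = n·p_i = [29.50, 14.75, 14.75]
χ² = (11−29.50)²/29.50 + (40−14.75)²/14.75 + (8−14.75)²/14.75 = 57.9153
df = 2
p-value (upper-tail) = 0.00000
At α=0.05: p < α → reject H₀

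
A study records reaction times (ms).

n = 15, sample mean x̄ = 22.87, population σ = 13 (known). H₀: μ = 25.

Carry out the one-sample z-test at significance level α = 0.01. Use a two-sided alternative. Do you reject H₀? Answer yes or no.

SE = σ/√n = 13/√15 = 3.3566
z = (x̄−μ₀)/SE = (22.87−25)/3.3566 = -0.6346
p-value (two-sided) = 0.52571
At α=0.01: p ≥ α → fail to reject H₀

reject H₀: no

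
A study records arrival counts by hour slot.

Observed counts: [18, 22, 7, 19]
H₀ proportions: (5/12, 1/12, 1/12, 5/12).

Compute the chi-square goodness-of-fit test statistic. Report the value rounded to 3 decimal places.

test statistic = 55.818

n = 66; E_i = n·p_i = [27.50, 5.50, 5.50, 27.50]
χ² = (18−27.50)²/27.50 + (22−5.50)²/5.50 + (7−5.50)²/5.50 + (19−27.50)²/27.50 = 55.8182
df = 3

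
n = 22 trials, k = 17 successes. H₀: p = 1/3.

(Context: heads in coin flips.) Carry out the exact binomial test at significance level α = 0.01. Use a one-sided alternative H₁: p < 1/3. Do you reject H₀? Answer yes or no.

Exact binomial: n=22, k=17, p₀=1/3=0.3333
P(X≤17) from Σ C(n,i)·p₀^i·(1−p₀)^(n−i)
p-value (one-sided, H₁ less) = 1.00000
At α=0.01: p ≥ α → fail to reject H₀

reject H₀: no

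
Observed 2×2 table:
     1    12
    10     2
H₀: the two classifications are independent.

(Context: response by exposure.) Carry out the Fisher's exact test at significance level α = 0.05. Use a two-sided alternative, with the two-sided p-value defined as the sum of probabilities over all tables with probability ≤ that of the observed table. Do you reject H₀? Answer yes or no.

Margins: r₁=13, r₂=12, c₁=11, c₂=14, n=25
p_obs = C(13,1)·C(12,10)/C(25,11); sum pmf over tables with pmf ≤ p_obs
p-value (two-sided) = 0.00021
At α=0.05: p < α → reject H₀

reject H₀: yes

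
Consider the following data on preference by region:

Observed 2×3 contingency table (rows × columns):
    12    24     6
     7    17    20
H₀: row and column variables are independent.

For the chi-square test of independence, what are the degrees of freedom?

degrees of freedom = 2

df = (r−1)(c−1) = (2−1)·(3−1) = 2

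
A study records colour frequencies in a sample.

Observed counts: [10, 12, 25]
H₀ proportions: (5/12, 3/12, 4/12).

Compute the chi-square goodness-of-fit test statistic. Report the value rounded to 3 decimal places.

test statistic = 10.255

n = 47; E_i = n·p_i = [19.58, 11.75, 15.67]
χ² = (10−19.58)²/19.58 + (12−11.75)²/11.75 + (25−15.67)²/15.67 = 10.2553
df = 2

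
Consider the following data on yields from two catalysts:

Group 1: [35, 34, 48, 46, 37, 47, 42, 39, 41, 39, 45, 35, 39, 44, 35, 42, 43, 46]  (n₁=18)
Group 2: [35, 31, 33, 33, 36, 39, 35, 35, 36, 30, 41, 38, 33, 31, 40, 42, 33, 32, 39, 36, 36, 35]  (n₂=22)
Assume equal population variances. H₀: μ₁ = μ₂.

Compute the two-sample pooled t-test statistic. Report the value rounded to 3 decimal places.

test statistic = 4.442

x̄₁=40.944, s₁=4.544, n₁=18
x̄₂=35.409, s₂=3.333, n₂=22
s_p² = [17·4.544² + 21·3.333²]/38 = 15.3753
SE = √(s_p²·(1/18+1/22)) = 1.2462
t = (40.944−35.409)/1.2462 = 4.4417
df = 38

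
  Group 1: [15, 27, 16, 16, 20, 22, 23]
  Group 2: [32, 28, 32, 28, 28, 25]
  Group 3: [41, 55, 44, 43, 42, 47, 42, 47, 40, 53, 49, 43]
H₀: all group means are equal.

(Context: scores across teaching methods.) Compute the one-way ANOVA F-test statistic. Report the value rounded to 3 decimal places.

Group means [19.86, 28.83, 45.50], grand mean 34.320
SSB = Σnᵢ(x̄ᵢ−x̄)² = 3144.750; SSW = ΣΣ(x−x̄ᵢ)² = 408.690
MSB = 3144.750/2 = 1572.3748; MSW = 408.690/22 = 18.5768
F = MSB/MSW = 84.6417
df = (2, 22)

test statistic = 84.642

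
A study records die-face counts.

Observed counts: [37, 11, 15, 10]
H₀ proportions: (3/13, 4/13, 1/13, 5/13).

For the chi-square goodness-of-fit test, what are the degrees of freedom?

degrees of freedom = 3

df = k − 1 = 4 − 1 = 3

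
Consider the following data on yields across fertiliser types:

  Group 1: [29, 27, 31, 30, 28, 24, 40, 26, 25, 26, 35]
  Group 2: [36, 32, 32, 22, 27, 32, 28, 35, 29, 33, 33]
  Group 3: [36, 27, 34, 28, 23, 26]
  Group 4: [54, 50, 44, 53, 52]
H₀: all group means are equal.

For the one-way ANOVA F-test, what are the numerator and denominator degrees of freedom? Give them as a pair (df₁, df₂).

degrees of freedom = [3, 29]

k = 4 groups, N = 33 total
df = (k−1, N−k) = (4−1, 33−4) = (3, 29)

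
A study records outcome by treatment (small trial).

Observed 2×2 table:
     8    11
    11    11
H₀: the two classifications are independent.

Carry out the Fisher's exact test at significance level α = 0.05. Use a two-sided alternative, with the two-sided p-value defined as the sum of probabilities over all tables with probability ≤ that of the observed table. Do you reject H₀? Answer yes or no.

Margins: r₁=19, r₂=22, c₁=19, c₂=22, n=41
p_obs = C(19,8)·C(22,11)/C(41,19); sum pmf over tables with pmf ≤ p_obs
p-value (two-sided) = 0.75584
At α=0.05: p ≥ α → fail to reject H₀

reject H₀: no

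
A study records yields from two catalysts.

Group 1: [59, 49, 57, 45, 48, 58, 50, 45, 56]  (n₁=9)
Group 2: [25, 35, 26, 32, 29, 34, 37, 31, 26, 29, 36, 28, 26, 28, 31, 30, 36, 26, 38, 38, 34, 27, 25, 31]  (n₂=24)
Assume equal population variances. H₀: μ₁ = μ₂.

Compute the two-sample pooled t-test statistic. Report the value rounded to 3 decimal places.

x̄₁=51.889, s₁=5.622, n₁=9
x̄₂=30.750, s₂=4.336, n₂=24
s_p² = [8·5.622² + 23·4.336²]/31 = 22.1093
SE = √(s_p²·(1/9+1/24)) = 1.8379
t = (51.889−30.750)/1.8379 = 11.5018
df = 31

test statistic = 11.502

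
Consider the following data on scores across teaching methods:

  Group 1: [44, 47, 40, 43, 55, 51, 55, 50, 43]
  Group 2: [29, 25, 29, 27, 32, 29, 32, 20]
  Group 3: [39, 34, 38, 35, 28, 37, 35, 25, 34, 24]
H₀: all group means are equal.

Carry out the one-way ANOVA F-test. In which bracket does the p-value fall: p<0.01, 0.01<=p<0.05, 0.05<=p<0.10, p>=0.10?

p-value bracket: p<0.01

Group means [47.56, 27.88, 32.90], grand mean 36.296
SSB = Σnᵢ(x̄ᵢ−x̄)² = 1823.632; SSW = ΣΣ(x−x̄ᵢ)² = 605.997
MSB = 1823.632/2 = 911.8162; MSW = 605.997/24 = 25.2499
F = MSB/MSW = 36.1117
df = (2, 24)
p-value (upper-tail) = 0.00000
→ bracket: p<0.01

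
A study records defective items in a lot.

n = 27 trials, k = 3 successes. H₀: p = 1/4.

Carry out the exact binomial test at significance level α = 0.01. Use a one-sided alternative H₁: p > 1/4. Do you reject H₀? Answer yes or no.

reject H₀: no

Exact binomial: n=27, k=3, p₀=1/4=0.2500
P(X≥3) from Σ C(n,i)·p₀^i·(1−p₀)^(n−i)
p-value (one-sided, H₁ greater) = 0.97926
At α=0.01: p ≥ α → fail to reject H₀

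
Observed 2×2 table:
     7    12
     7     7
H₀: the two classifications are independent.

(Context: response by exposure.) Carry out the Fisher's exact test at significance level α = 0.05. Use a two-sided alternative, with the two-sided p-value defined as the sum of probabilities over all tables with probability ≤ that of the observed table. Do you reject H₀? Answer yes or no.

reject H₀: no

Margins: r₁=19, r₂=14, c₁=14, c₂=19, n=33
p_obs = C(19,7)·C(14,7)/C(33,14); sum pmf over tables with pmf ≤ p_obs
p-value (two-sided) = 0.49694
At α=0.05: p ≥ α → fail to reject H₀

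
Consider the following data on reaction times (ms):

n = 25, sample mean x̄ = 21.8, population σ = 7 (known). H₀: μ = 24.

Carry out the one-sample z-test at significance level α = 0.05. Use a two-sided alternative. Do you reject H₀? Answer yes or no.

SE = σ/√n = 7/√25 = 1.4000
z = (x̄−μ₀)/SE = (21.8−24)/1.4000 = -1.5714
p-value (two-sided) = 0.11608
At α=0.05: p ≥ α → fail to reject H₀

reject H₀: no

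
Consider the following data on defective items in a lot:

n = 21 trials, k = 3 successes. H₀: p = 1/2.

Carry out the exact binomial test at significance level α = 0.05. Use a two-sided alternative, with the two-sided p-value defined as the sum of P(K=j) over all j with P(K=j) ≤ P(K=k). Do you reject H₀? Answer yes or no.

reject H₀: yes

Exact binomial: n=21, k=3, p₀=1/2=0.5000
P(X=j) = C(n,j)·p₀^j·(1−p₀)^(n−j); p = Σ P(X=j) over j with P(X=j) ≤ P(X=3)
p-value (two-sided) = 0.00149
At α=0.05: p < α → reject H₀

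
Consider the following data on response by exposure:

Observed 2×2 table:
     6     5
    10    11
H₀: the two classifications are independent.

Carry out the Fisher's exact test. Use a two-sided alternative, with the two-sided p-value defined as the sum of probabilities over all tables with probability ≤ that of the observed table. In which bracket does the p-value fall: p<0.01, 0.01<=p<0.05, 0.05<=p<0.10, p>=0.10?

Margins: r₁=11, r₂=21, c₁=16, c₂=16, n=32
p_obs = C(11,6)·C(21,10)/C(32,16); sum pmf over tables with pmf ≤ p_obs
p-value (two-sided) = 1.00000
→ bracket: p>=0.10

p-value bracket: p>=0.10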